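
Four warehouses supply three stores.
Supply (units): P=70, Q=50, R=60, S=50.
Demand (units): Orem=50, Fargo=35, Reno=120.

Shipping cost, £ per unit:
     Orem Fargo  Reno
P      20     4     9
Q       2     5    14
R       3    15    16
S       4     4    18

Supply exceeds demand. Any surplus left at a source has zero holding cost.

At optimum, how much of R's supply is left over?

10

Minimum-cost shipments:
  P to Reno: 70 × £9 = £630
  Q to Reno: 50 × £14 = £700
  R to Orem: 50 × £3 = £150
  S to Fargo: 35 × £4 = £140
Total cost = £1620.
R ships 50 of its 60, leaving 10.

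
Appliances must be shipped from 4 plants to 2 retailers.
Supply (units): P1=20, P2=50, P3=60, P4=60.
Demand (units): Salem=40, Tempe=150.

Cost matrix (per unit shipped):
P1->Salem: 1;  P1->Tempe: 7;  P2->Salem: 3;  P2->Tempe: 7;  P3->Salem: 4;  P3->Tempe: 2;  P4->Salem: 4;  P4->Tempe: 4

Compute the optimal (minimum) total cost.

Optimal allocation:
  P1 to Salem: 20 units
  P2 to Salem: 20 units
  P2 to Tempe: 30 units
  P3 to Tempe: 60 units
  P4 to Tempe: 60 units
Total cost = 650.
(Supply check: P1 ships 20; P2 ships 50; P3 ships 60; P4 ships 60.)

650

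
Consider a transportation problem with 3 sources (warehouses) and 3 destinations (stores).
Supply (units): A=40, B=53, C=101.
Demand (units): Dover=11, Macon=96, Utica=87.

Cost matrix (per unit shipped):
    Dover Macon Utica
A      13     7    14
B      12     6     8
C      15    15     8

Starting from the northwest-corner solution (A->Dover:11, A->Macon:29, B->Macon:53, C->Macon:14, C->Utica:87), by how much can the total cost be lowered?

66

Current plan cost = 11·13 + 29·7 + 53·6 + 14·15 + 87·8 = 1570.
Optimal plan:
  A->Macon: 40 units
  B->Macon: 53 units
  C->Dover: 11 units
  C->Macon: 3 units
  C->Utica: 87 units
Optimal cost = 1504.
Saving = 1570 − 1504 = 66.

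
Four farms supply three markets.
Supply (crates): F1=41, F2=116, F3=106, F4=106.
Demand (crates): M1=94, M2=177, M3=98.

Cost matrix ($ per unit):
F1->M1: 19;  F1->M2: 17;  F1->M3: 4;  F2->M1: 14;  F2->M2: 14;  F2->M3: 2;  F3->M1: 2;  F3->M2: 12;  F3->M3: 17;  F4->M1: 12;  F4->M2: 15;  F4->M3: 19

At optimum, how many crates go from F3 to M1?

Solving gives:
  F1–M3: 41 × $4 = $164
  F2–M2: 59 × $14 = $826
  F2–M3: 57 × $2 = $114
  F3–M1: 94 × $2 = $188
  F3–M2: 12 × $12 = $144
  F4–M2: 106 × $15 = $1590
Total cost = $3026.
So F3→M1 carries 94 crates.

94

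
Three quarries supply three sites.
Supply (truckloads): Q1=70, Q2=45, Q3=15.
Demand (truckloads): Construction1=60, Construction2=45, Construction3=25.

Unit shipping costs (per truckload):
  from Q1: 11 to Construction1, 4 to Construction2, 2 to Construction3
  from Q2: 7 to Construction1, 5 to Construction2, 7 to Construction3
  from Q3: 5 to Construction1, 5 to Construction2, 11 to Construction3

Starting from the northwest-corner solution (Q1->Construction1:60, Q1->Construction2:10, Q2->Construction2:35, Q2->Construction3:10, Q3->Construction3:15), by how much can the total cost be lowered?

Current plan cost = 60·11 + 10·4 + 35·5 + 10·7 + 15·11 = 1110.
Optimal plan:
  Q1 to Construction2: 45 × 4 = 180
  Q1 to Construction3: 25 × 2 = 50
  Q2 to Construction1: 45 × 7 = 315
  Q3 to Construction1: 15 × 5 = 75
Optimal cost = 620.
Saving = 1110 − 620 = 490.

490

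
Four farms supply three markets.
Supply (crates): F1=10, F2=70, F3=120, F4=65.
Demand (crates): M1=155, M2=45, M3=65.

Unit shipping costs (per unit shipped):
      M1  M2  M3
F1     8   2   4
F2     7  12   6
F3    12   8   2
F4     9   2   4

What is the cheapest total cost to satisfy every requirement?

A cheapest plan:
  F1->M1: 10 × 8 = 80
  F2->M1: 70 × 7 = 490
  F3->M1: 55 × 12 = 660
  F3->M3: 65 × 2 = 130
  F4->M1: 20 × 9 = 180
  F4->M2: 45 × 2 = 90
Total = 80 + 490 + 660 + 130 + 180 + 90 = 1630.
(Supply check: F1 ships 10; F2 ships 70; F3 ships 120; F4 ships 65.)

1630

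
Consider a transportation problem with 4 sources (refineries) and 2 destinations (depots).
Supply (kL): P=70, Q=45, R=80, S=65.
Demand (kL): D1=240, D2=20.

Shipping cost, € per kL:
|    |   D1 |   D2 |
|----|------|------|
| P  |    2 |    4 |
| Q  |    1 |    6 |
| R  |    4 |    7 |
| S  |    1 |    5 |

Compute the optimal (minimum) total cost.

610

One minimum-cost allocation:
  P–D1: 50 kL
  P–D2: 20 kL
  Q–D1: 45 kL
  R–D1: 80 kL
  S–D1: 65 kL
Total cost = €610.
(Supply check: P ships 70; Q ships 45; R ships 80; S ships 65.)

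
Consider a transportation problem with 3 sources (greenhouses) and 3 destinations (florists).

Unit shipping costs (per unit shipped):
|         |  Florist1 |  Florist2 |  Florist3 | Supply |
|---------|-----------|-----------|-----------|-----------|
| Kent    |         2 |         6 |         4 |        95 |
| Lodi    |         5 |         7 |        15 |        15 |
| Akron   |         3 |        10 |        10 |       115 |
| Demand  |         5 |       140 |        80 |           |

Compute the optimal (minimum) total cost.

One minimum-cost allocation:
  Kent->Florist2: 15 × 6 = 90
  Kent->Florist3: 80 × 4 = 320
  Lodi->Florist2: 15 × 7 = 105
  Akron->Florist1: 5 × 3 = 15
  Akron->Florist2: 110 × 10 = 1100
Total = 90 + 320 + 105 + 15 + 1100 = 1630.

1630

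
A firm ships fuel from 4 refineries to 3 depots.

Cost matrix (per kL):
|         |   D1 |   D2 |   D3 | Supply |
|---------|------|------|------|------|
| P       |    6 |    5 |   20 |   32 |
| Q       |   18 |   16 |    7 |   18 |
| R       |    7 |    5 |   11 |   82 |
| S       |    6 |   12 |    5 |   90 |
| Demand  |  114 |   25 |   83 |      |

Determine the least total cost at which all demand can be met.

One minimum-cost allocation:
  P→D1: 32 × 6 = 192
  Q→D3: 18 × 7 = 126
  R→D1: 57 × 7 = 399
  R→D2: 25 × 5 = 125
  S→D1: 25 × 6 = 150
  S→D3: 65 × 5 = 325
Total = 192 + 126 + 399 + 125 + 150 + 325 = 1317.
(Supply check: P ships 32; Q ships 18; R ships 82; S ships 90.)

1317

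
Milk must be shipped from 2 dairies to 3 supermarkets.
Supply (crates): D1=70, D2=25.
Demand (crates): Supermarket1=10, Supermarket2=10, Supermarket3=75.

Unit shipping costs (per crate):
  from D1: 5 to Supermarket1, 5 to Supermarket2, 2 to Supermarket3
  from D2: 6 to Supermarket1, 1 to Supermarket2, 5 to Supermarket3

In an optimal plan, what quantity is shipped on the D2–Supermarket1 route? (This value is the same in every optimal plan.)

10

Solving gives:
  D1->Supermarket3: 70 × 2 = 140
  D2->Supermarket1: 10 × 6 = 60
  D2->Supermarket2: 10 × 1 = 10
  D2->Supermarket3: 5 × 5 = 25
Total cost = 235.
So D2→Supermarket1 carries 10 crates.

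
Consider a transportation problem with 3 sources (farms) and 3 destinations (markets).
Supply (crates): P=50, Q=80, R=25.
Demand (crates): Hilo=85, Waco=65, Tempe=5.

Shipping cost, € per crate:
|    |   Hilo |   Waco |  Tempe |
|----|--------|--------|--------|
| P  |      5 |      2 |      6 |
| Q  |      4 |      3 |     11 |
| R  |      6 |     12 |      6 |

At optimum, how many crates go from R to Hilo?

20

Solving gives:
  P–Waco: 50 crates
  Q–Hilo: 65 crates
  Q–Waco: 15 crates
  R–Hilo: 20 crates
  R–Tempe: 5 crates
Total cost = €555.
So R→Hilo carries 20 crates.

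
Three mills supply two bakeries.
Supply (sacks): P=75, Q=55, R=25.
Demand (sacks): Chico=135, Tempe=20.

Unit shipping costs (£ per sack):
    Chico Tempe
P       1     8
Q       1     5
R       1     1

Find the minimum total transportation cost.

An optimal shipping plan:
  P→Chico: 75 sacks
  Q→Chico: 55 sacks
  R→Chico: 5 sacks
  R→Tempe: 20 sacks
Total cost = £155.
(Supply check: P ships 75; Q ships 55; R ships 25.)

155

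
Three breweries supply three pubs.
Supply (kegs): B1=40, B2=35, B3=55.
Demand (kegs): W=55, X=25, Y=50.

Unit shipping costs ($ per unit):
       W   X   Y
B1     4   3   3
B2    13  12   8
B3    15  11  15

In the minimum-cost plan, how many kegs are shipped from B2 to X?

0

The minimum-cost plan:
  B1->W: 25 × $4 = $100
  B1->Y: 15 × $3 = $45
  B2->Y: 35 × $8 = $280
  B3->W: 30 × $15 = $450
  B3->X: 25 × $11 = $275
Total cost = $1150.
The route B2→X is not used.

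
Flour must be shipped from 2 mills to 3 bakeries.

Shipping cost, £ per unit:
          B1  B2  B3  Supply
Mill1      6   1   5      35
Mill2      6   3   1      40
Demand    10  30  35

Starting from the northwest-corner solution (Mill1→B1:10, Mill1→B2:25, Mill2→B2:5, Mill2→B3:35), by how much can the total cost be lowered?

Current plan cost = 10·6 + 25·1 + 5·3 + 35·1 = £135.
Optimal plan:
  Mill1→B1: 5 × £6 = £30
  Mill1→B2: 30 × £1 = £30
  Mill2→B1: 5 × £6 = £30
  Mill2→B3: 35 × £1 = £35
Optimal cost = £125.
Saving = 135 − 125 = £10.

10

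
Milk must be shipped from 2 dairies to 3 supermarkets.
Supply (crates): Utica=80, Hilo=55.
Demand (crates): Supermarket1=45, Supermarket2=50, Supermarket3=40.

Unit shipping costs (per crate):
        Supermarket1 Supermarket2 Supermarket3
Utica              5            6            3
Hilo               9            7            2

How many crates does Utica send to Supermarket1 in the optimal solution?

45

The minimum-cost plan:
  Utica->Supermarket1: 45 × 5 = 225
  Utica->Supermarket2: 35 × 6 = 210
  Hilo->Supermarket2: 15 × 7 = 105
  Hilo->Supermarket3: 40 × 2 = 80
Total cost = 620.
So Utica→Supermarket1 carries 45 crates.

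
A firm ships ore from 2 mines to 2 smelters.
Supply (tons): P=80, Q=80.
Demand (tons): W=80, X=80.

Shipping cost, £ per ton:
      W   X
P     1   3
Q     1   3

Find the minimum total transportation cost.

320

A cheapest plan:
  P–X: 80 × £3 = £240
  Q–W: 80 × £1 = £80
Total = 240 + 80 = £320.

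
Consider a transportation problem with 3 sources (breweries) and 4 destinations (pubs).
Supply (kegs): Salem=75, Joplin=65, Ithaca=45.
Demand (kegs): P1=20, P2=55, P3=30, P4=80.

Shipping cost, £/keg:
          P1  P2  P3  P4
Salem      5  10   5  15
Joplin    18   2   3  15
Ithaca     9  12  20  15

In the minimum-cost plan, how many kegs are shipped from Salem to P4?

35

Solving gives:
  Salem->P1: 20 × £5 = £100
  Salem->P3: 20 × £5 = £100
  Salem->P4: 35 × £15 = £525
  Joplin->P2: 55 × £2 = £110
  Joplin->P3: 10 × £3 = £30
  Ithaca->P4: 45 × £15 = £675
Total cost = £1540.
So Salem→P4 carries 35 kegs.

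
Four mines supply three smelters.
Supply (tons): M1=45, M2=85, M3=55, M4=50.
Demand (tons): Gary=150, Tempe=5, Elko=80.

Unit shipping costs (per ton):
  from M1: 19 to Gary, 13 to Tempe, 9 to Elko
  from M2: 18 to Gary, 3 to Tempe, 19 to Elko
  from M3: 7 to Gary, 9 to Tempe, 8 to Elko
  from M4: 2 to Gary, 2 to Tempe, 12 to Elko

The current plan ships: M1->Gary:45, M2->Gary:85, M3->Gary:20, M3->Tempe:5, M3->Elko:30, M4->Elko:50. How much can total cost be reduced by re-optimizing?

1030

Current plan cost = 45·19 + 85·18 + 20·7 + 5·9 + 30·8 + 50·12 = 3410.
Optimal plan:
  M1→Elko: 45 tons
  M2→Gary: 45 tons
  M2→Tempe: 5 tons
  M2→Elko: 35 tons
  M3→Gary: 55 tons
  M4→Gary: 50 tons
Optimal cost = 2380.
Saving = 3410 − 2380 = 1030.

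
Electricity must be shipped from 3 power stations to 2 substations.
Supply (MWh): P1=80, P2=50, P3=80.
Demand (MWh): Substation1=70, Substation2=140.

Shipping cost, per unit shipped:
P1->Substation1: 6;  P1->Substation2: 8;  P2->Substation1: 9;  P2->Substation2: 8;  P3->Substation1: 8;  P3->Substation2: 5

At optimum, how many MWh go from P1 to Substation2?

10

Solving gives:
  P1 to Substation1: 70 MWh
  P1 to Substation2: 10 MWh
  P2 to Substation2: 50 MWh
  P3 to Substation2: 80 MWh
Total cost = 1300.
So P1→Substation2 carries 10 MWh.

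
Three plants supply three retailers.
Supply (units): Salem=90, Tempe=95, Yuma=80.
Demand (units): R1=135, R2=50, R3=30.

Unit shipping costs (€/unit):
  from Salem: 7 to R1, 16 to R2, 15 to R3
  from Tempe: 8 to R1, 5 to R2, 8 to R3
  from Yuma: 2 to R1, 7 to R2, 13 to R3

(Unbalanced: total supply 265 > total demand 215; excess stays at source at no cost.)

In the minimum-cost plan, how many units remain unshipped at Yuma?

Minimum-cost shipments:
  Salem->R1: 55 units
  Tempe->R2: 50 units
  Tempe->R3: 30 units
  Yuma->R1: 80 units
Total cost = €1035.
Yuma ships 80 of its 80, leaving 0.

0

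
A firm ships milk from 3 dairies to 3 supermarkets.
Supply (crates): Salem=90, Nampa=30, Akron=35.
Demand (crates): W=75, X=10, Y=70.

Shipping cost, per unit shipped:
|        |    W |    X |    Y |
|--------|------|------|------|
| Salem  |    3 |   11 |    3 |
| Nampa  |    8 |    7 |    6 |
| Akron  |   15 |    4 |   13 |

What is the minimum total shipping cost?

815

Optimal allocation:
  Salem→W: 75 × 3 = 225
  Salem→Y: 15 × 3 = 45
  Nampa→Y: 30 × 6 = 180
  Akron→X: 10 × 4 = 40
  Akron→Y: 25 × 13 = 325
Total = 225 + 45 + 180 + 40 + 325 = 815.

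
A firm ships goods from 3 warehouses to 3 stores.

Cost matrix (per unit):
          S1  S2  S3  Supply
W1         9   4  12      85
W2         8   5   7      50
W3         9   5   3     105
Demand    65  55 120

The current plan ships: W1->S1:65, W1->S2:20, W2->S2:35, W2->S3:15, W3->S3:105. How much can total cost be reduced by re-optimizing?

Current plan cost = 65·9 + 20·4 + 35·5 + 15·7 + 105·3 = 1260.
Optimal plan:
  W1 to S1: 30 × 9 = 270
  W1 to S2: 55 × 4 = 220
  W2 to S1: 35 × 8 = 280
  W2 to S3: 15 × 7 = 105
  W3 to S3: 105 × 3 = 315
Optimal cost = 1190.
Saving = 1260 − 1190 = 70.

70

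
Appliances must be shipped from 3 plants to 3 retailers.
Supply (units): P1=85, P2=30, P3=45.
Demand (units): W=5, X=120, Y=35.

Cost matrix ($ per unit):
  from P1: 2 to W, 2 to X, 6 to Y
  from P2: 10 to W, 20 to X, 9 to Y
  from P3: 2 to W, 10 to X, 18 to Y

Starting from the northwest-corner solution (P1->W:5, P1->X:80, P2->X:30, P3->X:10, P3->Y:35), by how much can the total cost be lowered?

630

Current plan cost = 5·2 + 80·2 + 30·20 + 10·10 + 35·18 = $1500.
Optimal plan:
  P1->X: 80 units
  P1->Y: 5 units
  P2->Y: 30 units
  P3->W: 5 units
  P3->X: 40 units
Optimal cost = $870.
Saving = 1500 − 870 = $630.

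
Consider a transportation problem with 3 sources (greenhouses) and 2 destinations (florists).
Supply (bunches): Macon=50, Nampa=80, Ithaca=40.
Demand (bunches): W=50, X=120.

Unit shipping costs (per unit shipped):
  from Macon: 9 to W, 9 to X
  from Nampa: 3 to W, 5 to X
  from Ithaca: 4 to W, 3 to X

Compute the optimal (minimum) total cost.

870

An optimal shipping plan:
  Macon to X: 50 bunches
  Nampa to W: 50 bunches
  Nampa to X: 30 bunches
  Ithaca to X: 40 bunches
Total cost = 870.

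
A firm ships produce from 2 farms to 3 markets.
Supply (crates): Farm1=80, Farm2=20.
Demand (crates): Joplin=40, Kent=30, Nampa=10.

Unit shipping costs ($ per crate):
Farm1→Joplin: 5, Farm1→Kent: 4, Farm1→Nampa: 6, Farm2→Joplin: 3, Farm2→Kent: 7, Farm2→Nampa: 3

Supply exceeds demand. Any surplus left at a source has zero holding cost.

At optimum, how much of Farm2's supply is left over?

0

An optimal plan:
  Farm1→Joplin: 30 × $5 = $150
  Farm1→Kent: 30 × $4 = $120
  Farm2→Joplin: 10 × $3 = $30
  Farm2→Nampa: 10 × $3 = $30
Total cost = $330.
Farm2 ships 20 of its 20, leaving 0.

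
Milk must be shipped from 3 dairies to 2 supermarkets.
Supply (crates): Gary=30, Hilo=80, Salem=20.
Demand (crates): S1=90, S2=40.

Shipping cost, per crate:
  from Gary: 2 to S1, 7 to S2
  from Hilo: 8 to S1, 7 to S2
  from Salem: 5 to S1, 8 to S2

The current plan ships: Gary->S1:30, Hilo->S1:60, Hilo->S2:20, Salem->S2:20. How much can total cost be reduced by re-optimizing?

Current plan cost = 30·2 + 60·8 + 20·7 + 20·8 = 840.
Optimal plan:
  Gary→S1: 30 crates
  Hilo→S1: 40 crates
  Hilo→S2: 40 crates
  Salem→S1: 20 crates
Optimal cost = 760.
Saving = 840 − 760 = 80.

80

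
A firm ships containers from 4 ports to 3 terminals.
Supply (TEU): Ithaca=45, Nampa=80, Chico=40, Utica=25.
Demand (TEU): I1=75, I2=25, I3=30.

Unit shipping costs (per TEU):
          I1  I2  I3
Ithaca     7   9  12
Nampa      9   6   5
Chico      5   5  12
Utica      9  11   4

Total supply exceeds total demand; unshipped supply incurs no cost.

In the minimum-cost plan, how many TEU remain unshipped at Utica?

0

Minimum-cost shipments:
  Ithaca–I1: 35 TEU
  Nampa–I2: 25 TEU
  Nampa–I3: 5 TEU
  Chico–I1: 40 TEU
  Utica–I3: 25 TEU
Total cost = 720.
Utica ships 25 of its 25, leaving 0.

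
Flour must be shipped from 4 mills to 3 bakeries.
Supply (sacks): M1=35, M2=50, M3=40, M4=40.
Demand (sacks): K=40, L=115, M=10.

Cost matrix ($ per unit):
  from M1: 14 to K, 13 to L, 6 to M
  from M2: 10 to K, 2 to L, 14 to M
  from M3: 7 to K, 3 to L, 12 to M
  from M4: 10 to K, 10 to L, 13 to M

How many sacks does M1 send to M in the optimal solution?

Solving gives:
  M1->L: 25 × $13 = $325
  M1->M: 10 × $6 = $60
  M2->L: 50 × $2 = $100
  M3->L: 40 × $3 = $120
  M4->K: 40 × $10 = $400
Total cost = $1005.
So M1→M carries 10 sacks.

10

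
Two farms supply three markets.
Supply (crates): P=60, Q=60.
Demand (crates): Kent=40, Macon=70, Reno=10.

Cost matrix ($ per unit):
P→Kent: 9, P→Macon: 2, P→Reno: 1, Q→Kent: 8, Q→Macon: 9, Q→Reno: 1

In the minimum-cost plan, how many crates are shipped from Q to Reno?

Solving gives:
  P→Macon: 60 × $2 = $120
  Q→Kent: 40 × $8 = $320
  Q→Macon: 10 × $9 = $90
  Q→Reno: 10 × $1 = $10
Total cost = $540.
So Q→Reno carries 10 crates.

10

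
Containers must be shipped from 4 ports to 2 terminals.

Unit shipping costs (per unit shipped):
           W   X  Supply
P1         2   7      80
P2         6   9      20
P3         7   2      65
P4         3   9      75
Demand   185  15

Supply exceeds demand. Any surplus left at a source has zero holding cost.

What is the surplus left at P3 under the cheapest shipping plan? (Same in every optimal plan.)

An optimal plan:
  P1–W: 80 × 2 = 160
  P2–W: 20 × 6 = 120
  P3–W: 10 × 7 = 70
  P3–X: 15 × 2 = 30
  P4–W: 75 × 3 = 225
Total cost = 605.
P3 ships 25 of its 65, leaving 40.

40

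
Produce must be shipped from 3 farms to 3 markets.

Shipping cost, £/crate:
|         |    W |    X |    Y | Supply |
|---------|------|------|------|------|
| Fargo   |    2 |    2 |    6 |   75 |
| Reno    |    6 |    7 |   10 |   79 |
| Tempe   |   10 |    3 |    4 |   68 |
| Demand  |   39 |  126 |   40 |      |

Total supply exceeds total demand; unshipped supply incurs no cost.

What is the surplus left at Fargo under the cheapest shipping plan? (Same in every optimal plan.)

Minimum-cost shipments:
  Fargo→X: 75 × £2 = £150
  Reno→W: 39 × £6 = £234
  Reno→X: 23 × £7 = £161
  Tempe→X: 28 × £3 = £84
  Tempe→Y: 40 × £4 = £160
Total cost = £789.
Fargo ships 75 of its 75, leaving 0.

0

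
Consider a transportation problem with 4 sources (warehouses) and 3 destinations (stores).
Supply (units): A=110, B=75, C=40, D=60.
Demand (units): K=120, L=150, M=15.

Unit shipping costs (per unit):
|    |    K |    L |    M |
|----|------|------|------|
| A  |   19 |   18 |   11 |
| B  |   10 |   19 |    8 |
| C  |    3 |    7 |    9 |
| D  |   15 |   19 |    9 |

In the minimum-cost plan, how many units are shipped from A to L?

The minimum-cost plan:
  A to L: 110 × 18 = 1980
  B to K: 75 × 10 = 750
  C to K: 40 × 3 = 120
  D to K: 5 × 15 = 75
  D to L: 40 × 19 = 760
  D to M: 15 × 9 = 135
Total cost = 3820.
So A→L carries 110 units.

110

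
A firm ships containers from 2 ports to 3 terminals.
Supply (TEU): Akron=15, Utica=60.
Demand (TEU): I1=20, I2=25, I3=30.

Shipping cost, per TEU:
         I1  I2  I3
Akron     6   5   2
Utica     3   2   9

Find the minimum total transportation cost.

An optimal shipping plan:
  Akron->I3: 15 TEU
  Utica->I1: 20 TEU
  Utica->I2: 25 TEU
  Utica->I3: 15 TEU
Total cost = 275.

275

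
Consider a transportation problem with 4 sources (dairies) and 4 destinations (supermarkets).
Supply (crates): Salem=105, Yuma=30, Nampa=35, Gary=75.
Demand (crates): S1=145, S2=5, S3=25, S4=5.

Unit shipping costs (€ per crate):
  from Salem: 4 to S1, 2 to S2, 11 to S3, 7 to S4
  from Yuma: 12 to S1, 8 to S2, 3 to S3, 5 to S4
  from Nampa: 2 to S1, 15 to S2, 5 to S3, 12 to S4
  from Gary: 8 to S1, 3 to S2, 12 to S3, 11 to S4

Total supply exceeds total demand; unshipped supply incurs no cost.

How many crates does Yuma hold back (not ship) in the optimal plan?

Minimum-cost shipments:
  Salem to S1: 105 × €4 = €420
  Yuma to S3: 25 × €3 = €75
  Yuma to S4: 5 × €5 = €25
  Nampa to S1: 35 × €2 = €70
  Gary to S1: 5 × €8 = €40
  Gary to S2: 5 × €3 = €15
Total cost = €645.
Yuma ships 30 of its 30, leaving 0.

0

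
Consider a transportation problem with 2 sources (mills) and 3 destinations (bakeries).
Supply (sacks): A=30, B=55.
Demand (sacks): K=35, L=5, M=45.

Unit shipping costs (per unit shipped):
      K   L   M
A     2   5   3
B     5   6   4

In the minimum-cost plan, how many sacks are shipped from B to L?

5

The minimum-cost plan:
  A–K: 30 × 2 = 60
  B–K: 5 × 5 = 25
  B–L: 5 × 6 = 30
  B–M: 45 × 4 = 180
Total cost = 295.
So B→L carries 5 sacks.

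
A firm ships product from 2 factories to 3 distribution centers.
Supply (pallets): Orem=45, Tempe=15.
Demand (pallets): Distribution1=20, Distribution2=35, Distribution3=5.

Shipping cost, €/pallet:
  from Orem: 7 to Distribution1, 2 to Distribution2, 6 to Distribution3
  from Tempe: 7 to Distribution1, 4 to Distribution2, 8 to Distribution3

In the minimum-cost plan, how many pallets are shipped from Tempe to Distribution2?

0

The minimum-cost plan:
  Orem to Distribution1: 5 pallets
  Orem to Distribution2: 35 pallets
  Orem to Distribution3: 5 pallets
  Tempe to Distribution1: 15 pallets
Total cost = €240.
The route Tempe→Distribution2 is not used.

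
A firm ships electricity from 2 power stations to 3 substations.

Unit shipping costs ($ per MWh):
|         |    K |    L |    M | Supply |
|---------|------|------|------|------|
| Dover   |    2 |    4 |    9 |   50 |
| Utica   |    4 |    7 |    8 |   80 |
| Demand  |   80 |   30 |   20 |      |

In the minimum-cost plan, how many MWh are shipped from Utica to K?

Optimal shipments:
  Dover to K: 20 × $2 = $40
  Dover to L: 30 × $4 = $120
  Utica to K: 60 × $4 = $240
  Utica to M: 20 × $8 = $160
Total cost = $560.
So Utica→K carries 60 MWh.

60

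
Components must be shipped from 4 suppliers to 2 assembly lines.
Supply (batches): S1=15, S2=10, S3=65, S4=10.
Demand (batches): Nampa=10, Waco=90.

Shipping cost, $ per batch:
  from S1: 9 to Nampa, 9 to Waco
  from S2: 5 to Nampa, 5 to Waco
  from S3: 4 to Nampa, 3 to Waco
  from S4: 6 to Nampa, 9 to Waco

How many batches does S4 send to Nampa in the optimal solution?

The minimum-cost plan:
  S1–Waco: 15 batches
  S2–Waco: 10 batches
  S3–Waco: 65 batches
  S4–Nampa: 10 batches
Total cost = $440.
So S4→Nampa carries 10 batches.

10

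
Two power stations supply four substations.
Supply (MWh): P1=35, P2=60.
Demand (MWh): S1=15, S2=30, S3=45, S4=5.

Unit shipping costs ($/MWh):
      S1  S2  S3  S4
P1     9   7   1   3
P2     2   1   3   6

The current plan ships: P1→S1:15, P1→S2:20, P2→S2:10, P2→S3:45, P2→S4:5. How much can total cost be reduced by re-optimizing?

300

Current plan cost = 15·9 + 20·7 + 10·1 + 45·3 + 5·6 = $450.
Optimal plan:
  P1 to S3: 30 MWh
  P1 to S4: 5 MWh
  P2 to S1: 15 MWh
  P2 to S2: 30 MWh
  P2 to S3: 15 MWh
Optimal cost = $150.
Saving = 450 − 150 = $300.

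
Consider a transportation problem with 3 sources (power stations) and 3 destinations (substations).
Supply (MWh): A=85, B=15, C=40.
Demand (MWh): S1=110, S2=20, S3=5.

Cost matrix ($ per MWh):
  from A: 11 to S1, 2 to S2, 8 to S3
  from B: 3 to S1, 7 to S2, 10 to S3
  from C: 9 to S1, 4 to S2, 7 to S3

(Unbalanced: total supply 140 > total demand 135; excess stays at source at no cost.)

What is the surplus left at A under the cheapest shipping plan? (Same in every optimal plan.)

An optimal plan:
  A→S1: 55 MWh
  A→S2: 20 MWh
  A→S3: 5 MWh
  B→S1: 15 MWh
  C→S1: 40 MWh
Total cost = $1090.
A ships 80 of its 85, leaving 5.

5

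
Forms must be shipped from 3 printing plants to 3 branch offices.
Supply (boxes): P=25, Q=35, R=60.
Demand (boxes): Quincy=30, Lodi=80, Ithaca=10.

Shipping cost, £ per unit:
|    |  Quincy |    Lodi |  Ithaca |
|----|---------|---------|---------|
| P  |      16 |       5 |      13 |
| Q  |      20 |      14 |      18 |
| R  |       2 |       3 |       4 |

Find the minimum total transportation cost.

775

Optimal allocation:
  P to Lodi: 25 × £5 = £125
  Q to Lodi: 35 × £14 = £490
  R to Quincy: 30 × £2 = £60
  R to Lodi: 20 × £3 = £60
  R to Ithaca: 10 × £4 = £40
Total = 125 + 490 + 60 + 60 + 40 = £775.
(Supply check: P ships 25; Q ships 35; R ships 60.)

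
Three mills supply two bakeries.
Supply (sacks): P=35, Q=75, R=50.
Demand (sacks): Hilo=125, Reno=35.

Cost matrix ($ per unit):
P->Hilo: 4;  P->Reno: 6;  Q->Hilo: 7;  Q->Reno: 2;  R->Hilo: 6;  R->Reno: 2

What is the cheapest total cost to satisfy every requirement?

A cheapest plan:
  P–Hilo: 35 × $4 = $140
  Q–Hilo: 40 × $7 = $280
  Q–Reno: 35 × $2 = $70
  R–Hilo: 50 × $6 = $300
Total = 140 + 280 + 70 + 300 = $790.

790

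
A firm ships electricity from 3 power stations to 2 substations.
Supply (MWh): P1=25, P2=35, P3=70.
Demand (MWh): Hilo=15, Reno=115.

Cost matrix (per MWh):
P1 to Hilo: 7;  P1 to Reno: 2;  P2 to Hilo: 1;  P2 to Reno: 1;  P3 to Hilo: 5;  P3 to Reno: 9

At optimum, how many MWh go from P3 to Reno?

Optimal shipments:
  P1 to Reno: 25 MWh
  P2 to Reno: 35 MWh
  P3 to Hilo: 15 MWh
  P3 to Reno: 55 MWh
Total cost = 655.
So P3→Reno carries 55 MWh.

55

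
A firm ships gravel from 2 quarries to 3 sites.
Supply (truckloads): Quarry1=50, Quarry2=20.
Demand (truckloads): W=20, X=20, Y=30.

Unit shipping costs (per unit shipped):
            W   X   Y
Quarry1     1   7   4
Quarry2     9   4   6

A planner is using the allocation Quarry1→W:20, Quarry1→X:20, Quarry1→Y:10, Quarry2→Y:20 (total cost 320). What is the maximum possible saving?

Current plan cost = 20·1 + 20·7 + 10·4 + 20·6 = 320.
Optimal plan:
  Quarry1→W: 20 truckloads
  Quarry1→Y: 30 truckloads
  Quarry2→X: 20 truckloads
Optimal cost = 220.
Saving = 320 − 220 = 100.

100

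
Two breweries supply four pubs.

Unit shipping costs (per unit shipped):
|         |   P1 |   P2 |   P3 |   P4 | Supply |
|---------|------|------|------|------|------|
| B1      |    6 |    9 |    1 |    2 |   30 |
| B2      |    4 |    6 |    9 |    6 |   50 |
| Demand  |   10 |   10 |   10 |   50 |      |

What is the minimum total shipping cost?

One minimum-cost allocation:
  B1->P3: 10 × 1 = 10
  B1->P4: 20 × 2 = 40
  B2->P1: 10 × 4 = 40
  B2->P2: 10 × 6 = 60
  B2->P4: 30 × 6 = 180
Total = 10 + 40 + 40 + 60 + 180 = 330.

330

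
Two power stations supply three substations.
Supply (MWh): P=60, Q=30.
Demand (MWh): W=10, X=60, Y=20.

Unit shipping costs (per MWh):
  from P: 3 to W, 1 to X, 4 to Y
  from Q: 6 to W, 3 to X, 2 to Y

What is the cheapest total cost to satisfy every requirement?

One minimum-cost allocation:
  P–W: 10 × 3 = 30
  P–X: 50 × 1 = 50
  Q–X: 10 × 3 = 30
  Q–Y: 20 × 2 = 40
Total = 30 + 50 + 30 + 40 = 150.

150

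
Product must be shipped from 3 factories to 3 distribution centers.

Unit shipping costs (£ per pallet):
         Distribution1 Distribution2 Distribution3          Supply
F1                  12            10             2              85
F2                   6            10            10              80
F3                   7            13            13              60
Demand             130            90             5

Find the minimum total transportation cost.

One minimum-cost allocation:
  F1 to Distribution2: 80 pallets
  F1 to Distribution3: 5 pallets
  F2 to Distribution1: 70 pallets
  F2 to Distribution2: 10 pallets
  F3 to Distribution1: 60 pallets
Total cost = £1750.
(Supply check: F1 ships 85; F2 ships 80; F3 ships 60.)

1750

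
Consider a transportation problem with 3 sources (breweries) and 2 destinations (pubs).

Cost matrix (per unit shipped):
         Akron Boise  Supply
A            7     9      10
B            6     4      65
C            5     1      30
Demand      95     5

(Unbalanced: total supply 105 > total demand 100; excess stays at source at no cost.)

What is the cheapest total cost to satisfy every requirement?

One minimum-cost allocation:
  A to Akron: 5 × 7 = 35
  B to Akron: 65 × 6 = 390
  C to Akron: 25 × 5 = 125
  C to Boise: 5 × 1 = 5
Total = 35 + 390 + 125 + 5 = 555.

555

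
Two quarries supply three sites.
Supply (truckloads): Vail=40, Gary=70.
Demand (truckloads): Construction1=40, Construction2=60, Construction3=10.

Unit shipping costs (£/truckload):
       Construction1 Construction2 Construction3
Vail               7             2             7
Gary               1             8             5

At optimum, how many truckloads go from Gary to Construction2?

20

Solving gives:
  Vail->Construction2: 40 × £2 = £80
  Gary->Construction1: 40 × £1 = £40
  Gary->Construction2: 20 × £8 = £160
  Gary->Construction3: 10 × £5 = £50
Total cost = £330.
So Gary→Construction2 carries 20 truckloads.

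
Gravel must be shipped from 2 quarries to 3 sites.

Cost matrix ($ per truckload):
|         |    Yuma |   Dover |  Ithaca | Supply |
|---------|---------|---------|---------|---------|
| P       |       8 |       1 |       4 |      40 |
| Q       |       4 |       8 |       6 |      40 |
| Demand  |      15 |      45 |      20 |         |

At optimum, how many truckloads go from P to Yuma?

0

Optimal shipments:
  P->Dover: 40 × $1 = $40
  Q->Yuma: 15 × $4 = $60
  Q->Dover: 5 × $8 = $40
  Q->Ithaca: 20 × $6 = $120
Total cost = $260.
The route P→Yuma is not used.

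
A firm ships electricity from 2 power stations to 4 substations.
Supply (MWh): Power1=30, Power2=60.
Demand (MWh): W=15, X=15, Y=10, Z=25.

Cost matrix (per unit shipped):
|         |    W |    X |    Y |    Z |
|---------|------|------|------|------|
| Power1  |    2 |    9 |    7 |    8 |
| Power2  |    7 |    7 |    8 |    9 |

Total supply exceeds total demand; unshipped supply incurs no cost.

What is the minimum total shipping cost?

425

A cheapest plan:
  Power1–W: 15 MWh
  Power1–Y: 10 MWh
  Power1–Z: 5 MWh
  Power2–X: 15 MWh
  Power2–Z: 20 MWh
Total cost = 425.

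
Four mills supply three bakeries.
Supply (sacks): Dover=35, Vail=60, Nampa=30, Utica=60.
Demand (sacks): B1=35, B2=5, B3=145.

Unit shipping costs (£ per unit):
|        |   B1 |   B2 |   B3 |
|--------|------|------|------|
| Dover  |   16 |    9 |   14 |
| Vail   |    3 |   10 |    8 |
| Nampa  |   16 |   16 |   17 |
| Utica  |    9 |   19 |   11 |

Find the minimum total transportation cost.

1940

An optimal shipping plan:
  Dover–B2: 5 × £9 = £45
  Dover–B3: 30 × £14 = £420
  Vail–B1: 35 × £3 = £105
  Vail–B3: 25 × £8 = £200
  Nampa–B3: 30 × £17 = £510
  Utica–B3: 60 × £11 = £660
Total = 45 + 420 + 105 + 200 + 510 + 660 = £1940.
(Supply check: Dover ships 35; Vail ships 60; Nampa ships 30; Utica ships 60.)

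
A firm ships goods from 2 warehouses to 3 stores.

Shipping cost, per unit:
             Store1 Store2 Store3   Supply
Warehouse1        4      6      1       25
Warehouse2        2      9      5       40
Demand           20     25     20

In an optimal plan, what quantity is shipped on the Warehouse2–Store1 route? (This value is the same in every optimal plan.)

20

Solving gives:
  Warehouse1→Store2: 5 × 6 = 30
  Warehouse1→Store3: 20 × 1 = 20
  Warehouse2→Store1: 20 × 2 = 40
  Warehouse2→Store2: 20 × 9 = 180
Total cost = 270.
So Warehouse2→Store1 carries 20 units.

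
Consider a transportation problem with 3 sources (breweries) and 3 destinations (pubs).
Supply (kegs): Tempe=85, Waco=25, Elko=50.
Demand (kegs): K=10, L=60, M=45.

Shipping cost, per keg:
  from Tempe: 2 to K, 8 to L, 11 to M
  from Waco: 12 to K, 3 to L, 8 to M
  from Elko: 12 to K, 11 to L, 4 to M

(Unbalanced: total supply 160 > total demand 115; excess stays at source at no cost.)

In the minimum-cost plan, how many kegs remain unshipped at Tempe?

40

An optimal plan:
  Tempe–K: 10 × 2 = 20
  Tempe–L: 35 × 8 = 280
  Waco–L: 25 × 3 = 75
  Elko–M: 45 × 4 = 180
Total cost = 555.
Tempe ships 45 of its 85, leaving 40.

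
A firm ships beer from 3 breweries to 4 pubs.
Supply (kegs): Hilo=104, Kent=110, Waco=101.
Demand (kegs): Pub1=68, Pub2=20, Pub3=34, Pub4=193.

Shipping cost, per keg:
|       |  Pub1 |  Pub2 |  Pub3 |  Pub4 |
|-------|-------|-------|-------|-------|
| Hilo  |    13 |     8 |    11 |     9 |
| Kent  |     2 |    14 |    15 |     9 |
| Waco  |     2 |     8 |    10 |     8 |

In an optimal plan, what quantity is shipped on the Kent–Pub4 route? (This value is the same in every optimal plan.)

42

Optimal shipments:
  Hilo->Pub2: 20 kegs
  Hilo->Pub4: 84 kegs
  Kent->Pub1: 68 kegs
  Kent->Pub4: 42 kegs
  Waco->Pub3: 34 kegs
  Waco->Pub4: 67 kegs
Total cost = 2306.
So Kent→Pub4 carries 42 kegs.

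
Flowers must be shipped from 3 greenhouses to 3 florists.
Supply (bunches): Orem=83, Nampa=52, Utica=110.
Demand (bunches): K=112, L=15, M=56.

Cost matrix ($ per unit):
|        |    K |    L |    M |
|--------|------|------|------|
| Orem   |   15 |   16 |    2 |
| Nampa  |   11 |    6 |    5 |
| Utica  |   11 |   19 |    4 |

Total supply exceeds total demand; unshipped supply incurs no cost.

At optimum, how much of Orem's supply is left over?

27

Minimum-cost shipments:
  Orem→M: 56 × $2 = $112
  Nampa→K: 37 × $11 = $407
  Nampa→L: 15 × $6 = $90
  Utica→K: 75 × $11 = $825
Total cost = $1434.
Orem ships 56 of its 83, leaving 27.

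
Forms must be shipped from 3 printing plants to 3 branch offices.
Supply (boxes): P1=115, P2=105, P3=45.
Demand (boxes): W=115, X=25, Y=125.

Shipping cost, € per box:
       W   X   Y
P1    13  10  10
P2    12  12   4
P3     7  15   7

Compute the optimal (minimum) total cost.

2095

An optimal shipping plan:
  P1–W: 70 × €13 = €910
  P1–X: 25 × €10 = €250
  P1–Y: 20 × €10 = €200
  P2–Y: 105 × €4 = €420
  P3–W: 45 × €7 = €315
Total = 910 + 250 + 200 + 420 + 315 = €2095.
(Supply check: P1 ships 115; P2 ships 105; P3 ships 45.)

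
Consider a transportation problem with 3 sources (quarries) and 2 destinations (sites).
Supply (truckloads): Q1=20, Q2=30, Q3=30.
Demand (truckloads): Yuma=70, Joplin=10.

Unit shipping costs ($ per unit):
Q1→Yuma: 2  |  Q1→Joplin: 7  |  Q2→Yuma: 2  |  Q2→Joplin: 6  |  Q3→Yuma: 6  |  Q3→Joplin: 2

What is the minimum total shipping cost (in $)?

240

An optimal shipping plan:
  Q1–Yuma: 20 × $2 = $40
  Q2–Yuma: 30 × $2 = $60
  Q3–Yuma: 20 × $6 = $120
  Q3–Joplin: 10 × $2 = $20
Total = 40 + 60 + 120 + 20 = $240.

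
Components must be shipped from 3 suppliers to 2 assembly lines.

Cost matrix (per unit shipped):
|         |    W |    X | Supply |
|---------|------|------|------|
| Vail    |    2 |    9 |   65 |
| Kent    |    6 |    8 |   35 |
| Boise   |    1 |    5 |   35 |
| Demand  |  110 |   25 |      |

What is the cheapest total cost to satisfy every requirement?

Optimal allocation:
  Vail–W: 65 × 2 = 130
  Kent–W: 10 × 6 = 60
  Kent–X: 25 × 8 = 200
  Boise–W: 35 × 1 = 35
Total = 130 + 60 + 200 + 35 = 425.

425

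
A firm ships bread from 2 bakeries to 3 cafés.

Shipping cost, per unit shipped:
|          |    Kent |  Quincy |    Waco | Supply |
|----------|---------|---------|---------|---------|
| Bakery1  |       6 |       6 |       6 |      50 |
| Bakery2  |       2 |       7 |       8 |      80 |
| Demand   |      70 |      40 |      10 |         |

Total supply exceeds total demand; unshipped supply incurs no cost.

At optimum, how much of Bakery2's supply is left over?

10

An optimal plan:
  Bakery1->Quincy: 40 × 6 = 240
  Bakery1->Waco: 10 × 6 = 60
  Bakery2->Kent: 70 × 2 = 140
Total cost = 440.
Bakery2 ships 70 of its 80, leaving 10.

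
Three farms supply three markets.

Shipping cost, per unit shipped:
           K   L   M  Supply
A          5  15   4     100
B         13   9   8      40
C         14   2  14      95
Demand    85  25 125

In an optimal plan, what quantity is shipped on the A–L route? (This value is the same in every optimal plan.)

Optimal shipments:
  A–K: 15 × 5 = 75
  A–M: 85 × 4 = 340
  B–M: 40 × 8 = 320
  C–K: 70 × 14 = 980
  C–L: 25 × 2 = 50
Total cost = 1765.
The route A→L is not used.

0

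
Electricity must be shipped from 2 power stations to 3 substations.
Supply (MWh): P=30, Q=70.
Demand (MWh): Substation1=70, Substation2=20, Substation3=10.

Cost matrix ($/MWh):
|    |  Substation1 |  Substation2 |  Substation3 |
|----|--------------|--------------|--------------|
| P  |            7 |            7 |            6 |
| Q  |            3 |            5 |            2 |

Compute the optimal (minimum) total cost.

An optimal shipping plan:
  P to Substation2: 20 × $7 = $140
  P to Substation3: 10 × $6 = $60
  Q to Substation1: 70 × $3 = $210
Total = 140 + 60 + 210 = $410.

410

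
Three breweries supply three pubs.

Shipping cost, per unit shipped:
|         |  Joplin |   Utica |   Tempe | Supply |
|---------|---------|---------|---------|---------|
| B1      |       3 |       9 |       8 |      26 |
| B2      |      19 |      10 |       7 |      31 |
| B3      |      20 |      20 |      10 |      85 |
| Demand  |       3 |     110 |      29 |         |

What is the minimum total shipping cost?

A cheapest plan:
  B1 to Joplin: 3 kegs
  B1 to Utica: 23 kegs
  B2 to Utica: 31 kegs
  B3 to Utica: 56 kegs
  B3 to Tempe: 29 kegs
Total cost = 1936.

1936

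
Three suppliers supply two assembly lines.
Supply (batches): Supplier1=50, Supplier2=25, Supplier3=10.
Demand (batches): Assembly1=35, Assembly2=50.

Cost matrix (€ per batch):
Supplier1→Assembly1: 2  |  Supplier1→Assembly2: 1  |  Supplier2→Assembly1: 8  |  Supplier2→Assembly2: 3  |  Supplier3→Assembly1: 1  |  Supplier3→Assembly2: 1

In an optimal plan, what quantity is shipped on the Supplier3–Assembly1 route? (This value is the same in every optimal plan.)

Optimal shipments:
  Supplier1->Assembly1: 25 × €2 = €50
  Supplier1->Assembly2: 25 × €1 = €25
  Supplier2->Assembly2: 25 × €3 = €75
  Supplier3->Assembly1: 10 × €1 = €10
Total cost = €160.
So Supplier3→Assembly1 carries 10 batches.

10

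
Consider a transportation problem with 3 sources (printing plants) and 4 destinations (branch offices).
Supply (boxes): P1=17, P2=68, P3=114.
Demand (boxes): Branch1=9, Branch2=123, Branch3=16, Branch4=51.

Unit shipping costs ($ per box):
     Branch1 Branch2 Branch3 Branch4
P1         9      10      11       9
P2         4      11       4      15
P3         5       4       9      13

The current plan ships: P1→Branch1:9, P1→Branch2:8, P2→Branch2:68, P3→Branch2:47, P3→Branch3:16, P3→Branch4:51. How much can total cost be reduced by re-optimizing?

Current plan cost = 9·9 + 8·10 + 68·11 + 47·4 + 16·9 + 51·13 = $1904.
Optimal plan:
  P1 to Branch4: 17 × $9 = $153
  P2 to Branch1: 9 × $4 = $36
  P2 to Branch2: 9 × $11 = $99
  P2 to Branch3: 16 × $4 = $64
  P2 to Branch4: 34 × $15 = $510
  P3 to Branch2: 114 × $4 = $456
Optimal cost = $1318.
Saving = 1904 − 1318 = $586.

586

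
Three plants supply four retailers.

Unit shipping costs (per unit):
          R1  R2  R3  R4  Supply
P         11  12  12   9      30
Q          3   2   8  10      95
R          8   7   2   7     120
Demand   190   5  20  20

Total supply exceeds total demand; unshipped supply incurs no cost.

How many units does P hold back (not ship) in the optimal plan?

Minimum-cost shipments:
  P→R4: 20 × 9 = 180
  Q→R1: 95 × 3 = 285
  R→R1: 95 × 8 = 760
  R→R2: 5 × 7 = 35
  R→R3: 20 × 2 = 40
Total cost = 1300.
P ships 20 of its 30, leaving 10.

10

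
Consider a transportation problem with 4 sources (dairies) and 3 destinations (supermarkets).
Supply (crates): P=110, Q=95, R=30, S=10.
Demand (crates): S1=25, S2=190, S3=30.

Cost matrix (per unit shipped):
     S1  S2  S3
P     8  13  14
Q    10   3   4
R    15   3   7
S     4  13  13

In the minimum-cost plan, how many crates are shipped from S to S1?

Optimal shipments:
  P→S1: 15 crates
  P→S2: 95 crates
  Q→S2: 65 crates
  Q→S3: 30 crates
  R→S2: 30 crates
  S→S1: 10 crates
Total cost = 1800.
So S→S1 carries 10 crates.

10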